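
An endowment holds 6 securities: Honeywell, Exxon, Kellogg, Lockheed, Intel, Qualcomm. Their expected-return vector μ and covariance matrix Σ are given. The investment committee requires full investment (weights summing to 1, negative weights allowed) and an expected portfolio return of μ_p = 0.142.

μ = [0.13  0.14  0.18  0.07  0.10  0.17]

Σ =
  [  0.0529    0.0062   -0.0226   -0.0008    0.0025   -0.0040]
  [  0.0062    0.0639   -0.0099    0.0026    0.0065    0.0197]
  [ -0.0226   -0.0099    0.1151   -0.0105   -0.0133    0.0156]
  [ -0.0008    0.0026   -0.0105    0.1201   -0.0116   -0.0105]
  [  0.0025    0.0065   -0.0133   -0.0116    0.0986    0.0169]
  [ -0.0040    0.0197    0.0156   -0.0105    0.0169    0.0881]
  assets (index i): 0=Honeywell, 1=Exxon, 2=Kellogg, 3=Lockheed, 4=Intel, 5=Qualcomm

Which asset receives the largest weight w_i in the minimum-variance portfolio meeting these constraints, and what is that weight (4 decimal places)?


g=Σ⁻¹μ = [3.3432  1.7302  2.4208  0.9845  1.0554  1.1808]
h=Σ⁻¹𝟙 = [24.4120  12.3018  16.0308  11.2322  11.1557  6.0684]
a=μᵀg=1.487771  b=𝟙ᵀg=10.714815  c=𝟙ᵀh=81.200983  D=ac−b²=6.001214
λ₁=(c·0.142−b)/D = (81.200983·0.142−10.714815)/6.001214 = 0.135927
λ₂=(a−b·0.142)/D = (1.487771−10.714815·0.142)/6.001214 = -0.005621
w* = 0.135927·g + -0.005621·h:
  w_0 = 0.135927·3.3432 + -0.005621·24.4120 = 0.3172  (Honeywell)
  w_1 = 0.135927·1.7302 + -0.005621·12.3018 = 0.1660  (Exxon)
  w_2 = 0.135927·2.4208 + -0.005621·16.0308 = 0.2389  (Kellogg)
  w_3 = 0.135927·0.9845 + -0.005621·11.2322 = 0.0707  (Lockheed)
  w_4 = 0.135927·1.0554 + -0.005621·11.1557 = 0.0807  (Intel)
  w_5 = 0.135927·1.1808 + -0.005621·6.0684 = 0.1264  (Qualcomm)
Σw_i=1.0000  μᵀw=0.1420
σ²=wᵀΣw=λ₁·μ_p+λ₂ = 0.135927·0.142 + -0.005621 = 0.013681 ≈ 0.0137

Honeywell (0.3172)


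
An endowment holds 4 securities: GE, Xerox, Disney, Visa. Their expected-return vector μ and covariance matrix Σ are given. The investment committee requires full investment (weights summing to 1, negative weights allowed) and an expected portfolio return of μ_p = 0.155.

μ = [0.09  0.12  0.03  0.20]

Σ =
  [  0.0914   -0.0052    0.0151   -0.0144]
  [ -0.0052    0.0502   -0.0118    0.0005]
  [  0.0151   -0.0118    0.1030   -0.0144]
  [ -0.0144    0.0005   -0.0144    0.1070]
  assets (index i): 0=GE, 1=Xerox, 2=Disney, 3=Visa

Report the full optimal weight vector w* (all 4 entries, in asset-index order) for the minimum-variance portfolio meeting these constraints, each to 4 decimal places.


u=Σ⁻¹μ = [1.3578  2.6736  0.6967  2.1332]
v=Σ⁻¹𝟙 = [12.2312  23.9812  12.4177  12.5510]
a=μᵀu=0.890566  b=𝟙ᵀu=6.861270  c=𝟙ᵀv=61.180993  D=ac−b²=7.408683
λ₁=(c·0.155−b)/D = (61.180993·0.155−6.861270)/7.408683 = 0.353880
λ₂=(a−b·0.155)/D = (0.890566−6.861270·0.155)/7.408683 = -0.023342
w* = 0.353880·u + -0.023342·v:
  w_0 = 0.353880·1.3578 + -0.023342·12.2312 = 0.1950  (GE)
  w_1 = 0.353880·2.6736 + -0.023342·23.9812 = 0.3864  (Xerox)
  w_2 = 0.353880·0.6967 + -0.023342·12.4177 = -0.0433  (Disney)
  w_3 = 0.353880·2.1332 + -0.023342·12.5510 = 0.4619  (Visa)
Σw_i=1.0000  μᵀw=0.1550
σ²=wᵀΣw=λ₁·μ_p+λ₂ = 0.353880·0.155 + -0.023342 = 0.031510 ≈ 0.0315

0.1950  0.3864  -0.0433  0.4619


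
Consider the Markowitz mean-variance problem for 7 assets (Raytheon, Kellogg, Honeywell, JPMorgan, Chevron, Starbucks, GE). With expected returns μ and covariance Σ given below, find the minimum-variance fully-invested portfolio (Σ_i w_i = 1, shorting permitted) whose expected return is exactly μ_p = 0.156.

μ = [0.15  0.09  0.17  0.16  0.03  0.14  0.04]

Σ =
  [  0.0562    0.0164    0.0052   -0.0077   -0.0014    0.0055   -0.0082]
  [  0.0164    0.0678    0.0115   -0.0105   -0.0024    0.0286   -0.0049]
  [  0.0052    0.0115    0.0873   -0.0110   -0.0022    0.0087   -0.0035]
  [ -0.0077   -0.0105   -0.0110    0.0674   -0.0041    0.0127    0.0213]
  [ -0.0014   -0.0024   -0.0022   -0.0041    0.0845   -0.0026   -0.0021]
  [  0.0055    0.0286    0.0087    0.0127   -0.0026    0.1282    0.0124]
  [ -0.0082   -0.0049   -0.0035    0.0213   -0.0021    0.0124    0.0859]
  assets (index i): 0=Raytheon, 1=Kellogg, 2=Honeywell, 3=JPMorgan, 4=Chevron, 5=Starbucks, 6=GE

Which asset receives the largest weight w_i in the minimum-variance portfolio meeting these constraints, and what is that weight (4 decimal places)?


JPMorgan (0.3608)

x=Σ⁻¹μ = [2.6890  0.6620  2.0655  3.0728  0.6344  0.3933  0.0411]
y=Σ⁻¹𝟙 = [17.3687  12.1337  11.7511  18.0600  13.9345  1.0597  10.1799]
a=μᵀx=1.381474  b=𝟙ᵀx=9.558215  c=𝟙ᵀy=84.487602  D=ac−b²=25.357929
λ₁=(c·0.156−b)/D = (84.487602·0.156−9.558215)/25.357929 = 0.142829
λ₂=(a−b·0.156)/D = (1.381474−9.558215·0.156)/25.357929 = -0.004322
w* = 0.142829·x + -0.004322·y:
  w_0 = 0.142829·2.6890 + -0.004322·17.3687 = 0.3090  (Raytheon)
  w_1 = 0.142829·0.6620 + -0.004322·12.1337 = 0.0421  (Kellogg)
  w_2 = 0.142829·2.0655 + -0.004322·11.7511 = 0.2442  (Honeywell)
  w_3 = 0.142829·3.0728 + -0.004322·18.0600 = 0.3608  (JPMorgan)
  w_4 = 0.142829·0.6344 + -0.004322·13.9345 = 0.0304  (Chevron)
  w_5 = 0.142829·0.3933 + -0.004322·1.0597 = 0.0516  (Starbucks)
  w_6 = 0.142829·0.0411 + -0.004322·10.1799 = -0.0381  (GE)
Σw_i=1.0000  μᵀw=0.1560
σ²=wᵀΣw=λ₁·μ_p+λ₂ = 0.142829·0.156 + -0.004322 = 0.017959 ≈ 0.0180


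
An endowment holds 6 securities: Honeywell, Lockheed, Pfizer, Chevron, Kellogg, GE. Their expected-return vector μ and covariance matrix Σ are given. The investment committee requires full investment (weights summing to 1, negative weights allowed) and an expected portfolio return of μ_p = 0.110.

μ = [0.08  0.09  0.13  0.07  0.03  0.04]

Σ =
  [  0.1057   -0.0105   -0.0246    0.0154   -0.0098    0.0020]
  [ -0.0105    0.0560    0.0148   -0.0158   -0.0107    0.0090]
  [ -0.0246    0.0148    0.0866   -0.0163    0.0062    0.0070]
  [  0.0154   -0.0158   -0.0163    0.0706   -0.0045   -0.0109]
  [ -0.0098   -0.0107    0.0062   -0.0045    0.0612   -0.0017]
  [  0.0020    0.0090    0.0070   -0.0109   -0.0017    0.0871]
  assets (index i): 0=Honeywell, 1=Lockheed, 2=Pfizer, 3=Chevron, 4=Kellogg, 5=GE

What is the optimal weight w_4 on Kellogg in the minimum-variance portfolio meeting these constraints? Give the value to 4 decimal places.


g=Σ⁻¹μ = [1.1951  1.9894  1.7215  1.6856  0.9878  0.3181]
h=Σ⁻¹𝟙 = [13.6697  26.4426  12.7008  23.2195  23.8722  10.7858]
a=μᵀg=0.658798  b=𝟙ᵀg=7.897478  c=𝟙ᵀh=110.690593  D=ac−b²=10.552603
λ₁=(c·0.110−b)/D = (110.690593·0.110−7.897478)/10.552603 = 0.405444
λ₂=(a−b·0.110)/D = (0.658798−7.897478·0.110)/10.552603 = -0.019893
w* = 0.405444·g + -0.019893·h:
  w_0 = 0.405444·1.1951 + -0.019893·13.6697 = 0.2126  (Honeywell)
  w_1 = 0.405444·1.9894 + -0.019893·26.4426 = 0.2806  (Lockheed)
  w_2 = 0.405444·1.7215 + -0.019893·12.7008 = 0.4453  (Pfizer)
  w_3 = 0.405444·1.6856 + -0.019893·23.2195 = 0.2215  (Chevron)
  w_4 = 0.405444·0.9878 + -0.019893·23.8722 = -0.0744  (Kellogg)
  w_5 = 0.405444·0.3181 + -0.019893·10.7858 = -0.0856  (GE)
Σw_i=1.0000  μᵀw=0.1100
σ²=wᵀΣw=λ₁·μ_p+λ₂ = 0.405444·0.110 + -0.019893 = 0.024706 ≈ 0.0247

-0.0744


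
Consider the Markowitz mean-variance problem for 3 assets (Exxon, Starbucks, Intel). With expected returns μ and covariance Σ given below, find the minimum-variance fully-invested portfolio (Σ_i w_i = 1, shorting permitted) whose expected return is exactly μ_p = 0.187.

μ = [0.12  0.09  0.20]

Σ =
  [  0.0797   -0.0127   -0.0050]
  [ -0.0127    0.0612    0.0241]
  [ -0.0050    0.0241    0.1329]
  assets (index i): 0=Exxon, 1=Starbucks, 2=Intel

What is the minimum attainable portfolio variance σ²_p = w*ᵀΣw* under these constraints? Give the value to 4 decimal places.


p=Σ⁻¹μ = [1.7995  1.3189  1.3334]
q=Σ⁻¹𝟙 = [15.6688  17.6571  4.9120]
a=μᵀp=0.601322  b=𝟙ᵀp=4.451802  c=𝟙ᵀq=38.237944  D=ac−b²=3.174782
λ₁=(c·0.187−b)/D = (38.237944·0.187−4.451802)/3.174782 = 0.850040
λ₂=(a−b·0.187)/D = (0.601322−4.451802·0.187)/3.174782 = -0.072813
w* = 0.850040·p + -0.072813·q:
  w_0 = 0.850040·1.7995 + -0.072813·15.6688 = 0.3887  (Exxon)
  w_1 = 0.850040·1.3189 + -0.072813·17.6571 = -0.1645  (Starbucks)
  w_2 = 0.850040·1.3334 + -0.072813·4.9120 = 0.7758  (Intel)
Σw_i=1.0000  μᵀw=0.1870
σ²=wᵀΣw=λ₁·μ_p+λ₂ = 0.850040·0.187 + -0.072813 = 0.086145 ≈ 0.0861

0.0861


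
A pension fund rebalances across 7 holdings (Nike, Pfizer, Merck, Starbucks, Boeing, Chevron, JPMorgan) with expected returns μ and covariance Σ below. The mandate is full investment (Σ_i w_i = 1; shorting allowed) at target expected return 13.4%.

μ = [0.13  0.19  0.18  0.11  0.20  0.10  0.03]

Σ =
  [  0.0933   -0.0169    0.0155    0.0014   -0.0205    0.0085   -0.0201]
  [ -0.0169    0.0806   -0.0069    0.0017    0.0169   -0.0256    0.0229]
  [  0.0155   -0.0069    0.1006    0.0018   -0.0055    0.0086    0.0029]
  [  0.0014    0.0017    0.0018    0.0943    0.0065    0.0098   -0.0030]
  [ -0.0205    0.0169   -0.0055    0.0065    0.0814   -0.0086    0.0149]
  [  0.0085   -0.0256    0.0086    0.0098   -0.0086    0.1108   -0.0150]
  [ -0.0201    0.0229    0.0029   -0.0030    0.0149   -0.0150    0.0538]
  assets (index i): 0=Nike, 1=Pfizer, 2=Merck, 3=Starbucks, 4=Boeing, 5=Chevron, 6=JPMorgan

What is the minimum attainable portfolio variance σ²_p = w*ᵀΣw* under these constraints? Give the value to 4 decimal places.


g=Σ⁻¹μ = [2.0059  2.8862  1.6998  0.7178  2.6240  1.3811  -0.3147]
h=Σ⁻¹𝟙 = [17.4264  12.3753  6.8927  8.5016  11.5323  12.9092  20.3383]
a=μᵀg=1.847538  b=𝟙ᵀg=11.000126  c=𝟙ᵀh=89.975821  D=ac−b²=45.230959
λ₁=(c·0.134−b)/D = (89.975821·0.134−11.000126)/45.230959 = 0.023361
λ₂=(a−b·0.134)/D = (1.847538−11.000126·0.134)/45.230959 = 0.008258
w* = 0.023361·g + 0.008258·h:
  w_0 = 0.023361·2.0059 + 0.008258·17.4264 = 0.1908  (Nike)
  w_1 = 0.023361·2.8862 + 0.008258·12.3753 = 0.1696  (Pfizer)
  w_2 = 0.023361·1.6998 + 0.008258·6.8927 = 0.0966  (Merck)
  w_3 = 0.023361·0.7178 + 0.008258·8.5016 = 0.0870  (Starbucks)
  w_4 = 0.023361·2.6240 + 0.008258·11.5323 = 0.1565  (Boeing)
  w_5 = 0.023361·1.3811 + 0.008258·12.9092 = 0.1389  (Chevron)
  w_6 = 0.023361·-0.3147 + 0.008258·20.3383 = 0.1606  (JPMorgan)
Σw_i=1.0000  μᵀw=0.1340
σ²=wᵀΣw=λ₁·μ_p+λ₂ = 0.023361·0.134 + 0.008258 = 0.011388 ≈ 0.0114

0.0114


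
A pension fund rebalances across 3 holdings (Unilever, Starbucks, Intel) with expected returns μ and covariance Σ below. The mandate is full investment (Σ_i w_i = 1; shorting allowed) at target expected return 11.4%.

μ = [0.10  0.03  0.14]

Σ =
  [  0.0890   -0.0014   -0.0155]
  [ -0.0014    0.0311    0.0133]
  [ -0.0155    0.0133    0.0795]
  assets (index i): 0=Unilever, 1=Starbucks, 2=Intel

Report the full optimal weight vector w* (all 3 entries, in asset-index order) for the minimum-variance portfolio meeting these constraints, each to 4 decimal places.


g=Σ⁻¹μ = [1.4782  0.1668  2.0213]
h=Σ⁻¹𝟙 = [13.5061  28.2802  10.4807]
a=μᵀg=0.435812  b=𝟙ᵀg=3.666319  c=𝟙ᵀh=52.267055  D=ac−b²=9.336721
λ₁=(c·0.114−b)/D = (52.267055·0.114−3.666319)/9.336721 = 0.245496
λ₂=(a−b·0.114)/D = (0.435812−3.666319·0.114)/9.336721 = 0.001912
w* = 0.245496·g + 0.001912·h:
  w_0 = 0.245496·1.4782 + 0.001912·13.5061 = 0.3887  (Unilever)
  w_1 = 0.245496·0.1668 + 0.001912·28.2802 = 0.0950  (Starbucks)
  w_2 = 0.245496·2.0213 + 0.001912·10.4807 = 0.5163  (Intel)
Σw_i=1.0000  μᵀw=0.1140
σ²=wᵀΣw=λ₁·μ_p+λ₂ = 0.245496·0.114 + 0.001912 = 0.029899 ≈ 0.0299

0.3887  0.0950  0.5163


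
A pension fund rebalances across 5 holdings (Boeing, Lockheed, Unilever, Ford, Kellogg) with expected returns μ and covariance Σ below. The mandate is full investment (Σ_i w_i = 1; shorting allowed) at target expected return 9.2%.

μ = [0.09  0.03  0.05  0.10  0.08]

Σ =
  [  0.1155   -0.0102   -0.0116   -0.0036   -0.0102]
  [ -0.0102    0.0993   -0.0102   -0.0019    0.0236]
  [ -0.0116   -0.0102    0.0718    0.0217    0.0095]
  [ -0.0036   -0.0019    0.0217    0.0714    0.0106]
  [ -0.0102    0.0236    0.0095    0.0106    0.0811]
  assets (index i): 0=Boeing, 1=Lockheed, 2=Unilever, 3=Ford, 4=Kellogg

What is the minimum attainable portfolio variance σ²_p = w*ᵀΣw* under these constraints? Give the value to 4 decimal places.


g=Σ⁻¹μ = [0.9550  0.2708  0.4155  1.2077  0.8212]
h=Σ⁻¹𝟙 = [11.9736  11.0184  13.4804  9.6491  7.7898]
a=μᵀg=0.301322  b=𝟙ᵀg=3.670288  c=𝟙ᵀh=53.911276  D=ac−b²=2.773646
λ₁=(c·0.092−b)/D = (53.911276·0.092−3.670288)/2.773646 = 0.464929
λ₂=(a−b·0.092)/D = (0.301322−3.670288·0.092)/2.773646 = -0.013103
w* = 0.464929·g + -0.013103·h:
  w_0 = 0.464929·0.9550 + -0.013103·11.9736 = 0.2871  (Boeing)
  w_1 = 0.464929·0.2708 + -0.013103·11.0184 = -0.0185  (Lockheed)
  w_2 = 0.464929·0.4155 + -0.013103·13.4804 = 0.0165  (Unilever)
  w_3 = 0.464929·1.2077 + -0.013103·9.6491 = 0.4351  (Ford)
  w_4 = 0.464929·0.8212 + -0.013103·7.7898 = 0.2797  (Kellogg)
Σw_i=1.0000  μᵀw=0.0920
σ²=wᵀΣw=λ₁·μ_p+λ₂ = 0.464929·0.092 + -0.013103 = 0.029670 ≈ 0.0297

0.0297


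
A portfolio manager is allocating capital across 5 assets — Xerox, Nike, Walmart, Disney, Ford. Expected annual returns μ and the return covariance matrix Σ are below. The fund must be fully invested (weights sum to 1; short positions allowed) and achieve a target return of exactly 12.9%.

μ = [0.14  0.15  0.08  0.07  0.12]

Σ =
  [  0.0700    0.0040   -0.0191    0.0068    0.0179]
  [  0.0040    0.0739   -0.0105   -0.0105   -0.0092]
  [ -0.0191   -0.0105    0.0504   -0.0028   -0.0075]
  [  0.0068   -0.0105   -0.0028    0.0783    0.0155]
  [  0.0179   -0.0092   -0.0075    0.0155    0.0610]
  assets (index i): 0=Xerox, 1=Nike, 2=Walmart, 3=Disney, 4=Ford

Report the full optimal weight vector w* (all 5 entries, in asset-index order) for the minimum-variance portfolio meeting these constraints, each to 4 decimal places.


0.2605  0.3407  0.2158  -0.0440  0.2270

u=Σ⁻¹μ = [2.1722  2.7401  3.3157  0.8062  1.9459]
v=Σ⁻¹𝟙 = [17.1058  21.0748  33.7138  12.2315  15.5895]
a=μᵀu=1.270320  b=𝟙ᵀu=10.980082  c=𝟙ᵀv=99.715413  D=ac−b²=6.108337
λ₁=(c·0.129−b)/D = (99.715413·0.129−10.980082)/6.108337 = 0.308301
λ₂=(a−b·0.129)/D = (1.270320−10.980082·0.129)/6.108337 = -0.023920
w* = 0.308301·u + -0.023920·v:
  w_0 = 0.308301·2.1722 + -0.023920·17.1058 = 0.2605  (Xerox)
  w_1 = 0.308301·2.7401 + -0.023920·21.0748 = 0.3407  (Nike)
  w_2 = 0.308301·3.3157 + -0.023920·33.7138 = 0.2158  (Walmart)
  w_3 = 0.308301·0.8062 + -0.023920·12.2315 = -0.0440  (Disney)
  w_4 = 0.308301·1.9459 + -0.023920·15.5895 = 0.2270  (Ford)
Σw_i=1.0000  μᵀw=0.1290
σ²=wᵀΣw=λ₁·μ_p+λ₂ = 0.308301·0.129 + -0.023920 = 0.015851 ≈ 0.0159


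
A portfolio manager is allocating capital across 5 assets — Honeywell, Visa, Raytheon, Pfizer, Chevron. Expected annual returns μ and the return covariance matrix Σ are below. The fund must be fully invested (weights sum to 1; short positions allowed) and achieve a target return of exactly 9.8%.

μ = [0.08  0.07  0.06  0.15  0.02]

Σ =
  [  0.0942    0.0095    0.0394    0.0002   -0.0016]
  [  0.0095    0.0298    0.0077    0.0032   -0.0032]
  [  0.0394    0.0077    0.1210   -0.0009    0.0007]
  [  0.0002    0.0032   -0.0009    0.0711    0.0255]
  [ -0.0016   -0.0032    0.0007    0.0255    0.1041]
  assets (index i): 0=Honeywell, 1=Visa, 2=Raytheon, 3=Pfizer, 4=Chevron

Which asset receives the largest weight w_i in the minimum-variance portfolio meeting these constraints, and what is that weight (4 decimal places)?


p=Σ⁻¹μ = [0.5646  1.8584  0.2111  2.1215  -0.2632]
q=Σ⁻¹𝟙 = [5.8017  30.3817  4.4674  9.7968  8.1994]
a=μᵀp=0.500885  b=𝟙ᵀp=4.492406  c=𝟙ᵀq=58.646950  D=ac−b²=9.193684
λ₁=(c·0.098−b)/D = (58.646950·0.098−4.492406)/9.193684 = 0.136506
λ₂=(a−b·0.098)/D = (0.500885−4.492406·0.098)/9.193684 = 0.006595
w* = 0.136506·p + 0.006595·q:
  w_0 = 0.136506·0.5646 + 0.006595·5.8017 = 0.1153  (Honeywell)
  w_1 = 0.136506·1.8584 + 0.006595·30.3817 = 0.4540  (Visa)
  w_2 = 0.136506·0.2111 + 0.006595·4.4674 = 0.0583  (Raytheon)
  w_3 = 0.136506·2.1215 + 0.006595·9.7968 = 0.3542  (Pfizer)
  w_4 = 0.136506·-0.2632 + 0.006595·8.1994 = 0.0181  (Chevron)
Σw_i=1.0000  μᵀw=0.0980
σ²=wᵀΣw=λ₁·μ_p+λ₂ = 0.136506·0.098 + 0.006595 = 0.019972 ≈ 0.0200

Visa (0.4540)


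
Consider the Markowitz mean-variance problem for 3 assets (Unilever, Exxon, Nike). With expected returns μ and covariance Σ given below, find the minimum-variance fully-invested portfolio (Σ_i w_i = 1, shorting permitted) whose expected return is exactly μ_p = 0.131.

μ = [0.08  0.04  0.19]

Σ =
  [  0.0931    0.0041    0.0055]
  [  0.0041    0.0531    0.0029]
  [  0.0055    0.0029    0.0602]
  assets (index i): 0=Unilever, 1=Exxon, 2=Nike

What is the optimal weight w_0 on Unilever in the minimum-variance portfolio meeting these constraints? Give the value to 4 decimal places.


0.1837

u=Σ⁻¹μ = [0.6543  0.5351  3.0706]
v=Σ⁻¹𝟙 = [9.0957  17.3138  14.9462]
a=μᵀu=0.657161  b=𝟙ᵀu=4.259994  c=𝟙ᵀv=41.355748  D=ac−b²=9.029850
λ₁=(c·0.131−b)/D = (41.355748·0.131−4.259994)/9.029850 = 0.128198
λ₂=(a−b·0.131)/D = (0.657161−4.259994·0.131)/9.029850 = 0.010975
w* = 0.128198·u + 0.010975·v:
  w_0 = 0.128198·0.6543 + 0.010975·9.0957 = 0.1837  (Unilever)
  w_1 = 0.128198·0.5351 + 0.010975·17.3138 = 0.2586  (Exxon)
  w_2 = 0.128198·3.0706 + 0.010975·14.9462 = 0.5577  (Nike)
Σw_i=1.0000  μᵀw=0.1310
σ²=wᵀΣw=λ₁·μ_p+λ₂ = 0.128198·0.131 + 0.010975 = 0.027769 ≈ 0.0278


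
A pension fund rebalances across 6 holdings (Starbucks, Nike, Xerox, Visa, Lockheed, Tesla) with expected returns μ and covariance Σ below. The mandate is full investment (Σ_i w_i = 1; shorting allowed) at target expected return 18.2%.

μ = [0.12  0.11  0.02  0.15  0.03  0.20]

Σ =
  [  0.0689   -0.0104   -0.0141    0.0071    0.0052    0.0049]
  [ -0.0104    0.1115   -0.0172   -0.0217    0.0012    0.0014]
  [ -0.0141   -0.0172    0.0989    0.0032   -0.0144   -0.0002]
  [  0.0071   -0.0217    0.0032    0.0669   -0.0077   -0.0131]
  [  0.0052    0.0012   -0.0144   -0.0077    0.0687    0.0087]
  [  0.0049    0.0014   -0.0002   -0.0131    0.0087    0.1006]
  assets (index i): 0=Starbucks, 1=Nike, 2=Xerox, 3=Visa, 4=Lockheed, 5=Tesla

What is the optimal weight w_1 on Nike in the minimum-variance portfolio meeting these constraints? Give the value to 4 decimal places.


p=Σ⁻¹μ = [1.6478  1.8271  0.7310  3.1224  0.4986  2.2473]
q=Σ⁻¹𝟙 = [16.2993  17.1219  17.3160  22.0047  17.8189  10.2670]
a=μᵀp=1.346123  b=𝟙ᵀp=10.074320  c=𝟙ᵀq=100.827794  D=ac−b²=34.234734
λ₁=(c·0.182−b)/D = (100.827794·0.182−10.074320)/34.234734 = 0.241753
λ₂=(a−b·0.182)/D = (1.346123−10.074320·0.182)/34.234734 = -0.014237
w* = 0.241753·p + -0.014237·q:
  w_0 = 0.241753·1.6478 + -0.014237·16.2993 = 0.1663  (Starbucks)
  w_1 = 0.241753·1.8271 + -0.014237·17.1219 = 0.1979  (Nike)
  w_2 = 0.241753·0.7310 + -0.014237·17.3160 = -0.0698  (Xerox)
  w_3 = 0.241753·3.1224 + -0.014237·22.0047 = 0.4416  (Visa)
  w_4 = 0.241753·0.4986 + -0.014237·17.8189 = -0.1331  (Lockheed)
  w_5 = 0.241753·2.2473 + -0.014237·10.2670 = 0.3971  (Tesla)
Σw_i=1.0000  μᵀw=0.1820
σ²=wᵀΣw=λ₁·μ_p+λ₂ = 0.241753·0.182 + -0.014237 = 0.029762 ≈ 0.0298

0.1979


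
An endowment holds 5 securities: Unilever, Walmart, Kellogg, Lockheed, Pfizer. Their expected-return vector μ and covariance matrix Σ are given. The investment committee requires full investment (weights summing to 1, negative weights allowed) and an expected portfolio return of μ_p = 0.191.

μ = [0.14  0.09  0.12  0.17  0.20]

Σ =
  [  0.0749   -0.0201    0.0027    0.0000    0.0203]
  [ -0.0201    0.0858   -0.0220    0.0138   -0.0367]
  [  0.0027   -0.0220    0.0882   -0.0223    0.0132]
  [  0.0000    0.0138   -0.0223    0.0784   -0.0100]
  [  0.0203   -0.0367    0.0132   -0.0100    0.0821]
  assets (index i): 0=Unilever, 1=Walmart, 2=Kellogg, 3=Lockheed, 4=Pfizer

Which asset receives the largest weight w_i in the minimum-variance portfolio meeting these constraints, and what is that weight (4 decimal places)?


x=Σ⁻¹μ = [1.6935  3.0118  2.2444  2.7016  3.3319]
y=Σ⁻¹𝟙 = [14.3403  25.2546  18.4026  15.9560  18.9084]
a=μᵀx=1.903112  b=𝟙ᵀx=12.983068  c=𝟙ᵀy=92.861892  D=ac−b²=8.166571
λ₁=(c·0.191−b)/D = (92.861892·0.191−12.983068)/8.166571 = 0.582075
λ₂=(a−b·0.191)/D = (1.903112−12.983068·0.191)/8.166571 = -0.070611
w* = 0.582075·x + -0.070611·y:
  w_0 = 0.582075·1.6935 + -0.070611·14.3403 = -0.0269  (Unilever)
  w_1 = 0.582075·3.0118 + -0.070611·25.2546 = -0.0302  (Walmart)
  w_2 = 0.582075·2.2444 + -0.070611·18.4026 = 0.0069  (Kellogg)
  w_3 = 0.582075·2.7016 + -0.070611·15.9560 = 0.4459  (Lockheed)
  w_4 = 0.582075·3.3319 + -0.070611·18.9084 = 0.6042  (Pfizer)
Σw_i=1.0000  μᵀw=0.1910
σ²=wᵀΣw=λ₁·μ_p+λ₂ = 0.582075·0.191 + -0.070611 = 0.040565 ≈ 0.0406

Pfizer (0.6042)


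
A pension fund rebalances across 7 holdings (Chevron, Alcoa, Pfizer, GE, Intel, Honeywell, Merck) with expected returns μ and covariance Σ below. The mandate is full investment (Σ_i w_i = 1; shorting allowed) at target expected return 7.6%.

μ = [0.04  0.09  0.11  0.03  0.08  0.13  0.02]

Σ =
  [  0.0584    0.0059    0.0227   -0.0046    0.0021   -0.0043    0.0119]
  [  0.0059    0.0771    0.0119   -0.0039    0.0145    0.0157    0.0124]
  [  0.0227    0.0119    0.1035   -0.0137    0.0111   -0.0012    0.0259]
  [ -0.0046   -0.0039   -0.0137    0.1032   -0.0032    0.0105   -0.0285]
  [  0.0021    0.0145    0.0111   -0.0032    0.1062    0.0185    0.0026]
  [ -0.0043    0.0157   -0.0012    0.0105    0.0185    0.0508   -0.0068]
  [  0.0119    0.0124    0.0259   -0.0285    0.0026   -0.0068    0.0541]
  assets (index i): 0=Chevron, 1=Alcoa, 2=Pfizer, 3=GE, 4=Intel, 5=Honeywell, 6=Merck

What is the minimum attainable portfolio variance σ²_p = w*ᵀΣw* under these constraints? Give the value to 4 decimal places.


0.0137

g=Σ⁻¹μ = [0.4393  0.4631  0.9176  0.2551  0.1750  2.3787  0.1526]
h=Σ⁻¹𝟙 = [13.4243  4.0039  2.0020  15.6607  5.1992  17.6974  23.8800]
a=μᵀg=0.494134  b=𝟙ᵀg=4.781561  c=𝟙ᵀh=81.867489  D=ac−b²=17.590219
λ₁=(c·0.076−b)/D = (81.867489·0.076−4.781561)/17.590219 = 0.081885
λ₂=(a−b·0.076)/D = (0.494134−4.781561·0.076)/17.590219 = 0.007432
w* = 0.081885·g + 0.007432·h:
  w_0 = 0.081885·0.4393 + 0.007432·13.4243 = 0.1357  (Chevron)
  w_1 = 0.081885·0.4631 + 0.007432·4.0039 = 0.0677  (Alcoa)
  w_2 = 0.081885·0.9176 + 0.007432·2.0020 = 0.0900  (Pfizer)
  w_3 = 0.081885·0.2551 + 0.007432·15.6607 = 0.1373  (GE)
  w_4 = 0.081885·0.1750 + 0.007432·5.1992 = 0.0530  (Intel)
  w_5 = 0.081885·2.3787 + 0.007432·17.6974 = 0.3263  (Honeywell)
  w_6 = 0.081885·0.1526 + 0.007432·23.8800 = 0.1900  (Merck)
Σw_i=1.0000  μᵀw=0.0760
σ²=wᵀΣw=λ₁·μ_p+λ₂ = 0.081885·0.076 + 0.007432 = 0.013656 ≈ 0.0137


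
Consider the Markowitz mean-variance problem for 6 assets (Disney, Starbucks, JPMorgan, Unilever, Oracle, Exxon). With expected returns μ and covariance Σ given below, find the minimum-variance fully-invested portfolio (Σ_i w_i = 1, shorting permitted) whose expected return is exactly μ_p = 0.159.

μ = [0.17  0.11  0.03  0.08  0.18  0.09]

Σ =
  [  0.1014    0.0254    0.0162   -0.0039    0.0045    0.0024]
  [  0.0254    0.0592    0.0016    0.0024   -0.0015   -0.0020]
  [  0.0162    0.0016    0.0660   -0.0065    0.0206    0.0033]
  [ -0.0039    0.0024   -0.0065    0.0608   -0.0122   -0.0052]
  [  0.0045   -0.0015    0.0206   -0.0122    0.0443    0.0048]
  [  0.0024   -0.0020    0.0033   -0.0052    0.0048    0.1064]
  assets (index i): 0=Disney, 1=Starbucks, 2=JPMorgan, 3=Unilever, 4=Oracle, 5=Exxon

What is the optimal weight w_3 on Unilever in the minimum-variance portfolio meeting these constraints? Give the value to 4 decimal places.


0.2391

u=Σ⁻¹μ = [1.3918  1.3596  -1.3358  2.3054  5.1414  0.7622]
v=Σ⁻¹𝟙 = [4.4755  14.7676  7.9167  22.6454  24.1611  9.3463]
a=μᵀu=1.524568  b=𝟙ᵀu=9.624573  c=𝟙ᵀv=83.312611  D=ac−b²=34.383358
λ₁=(c·0.159−b)/D = (83.312611·0.159−9.624573)/34.383358 = 0.105345
λ₂=(a−b·0.159)/D = (1.524568−9.624573·0.159)/34.383358 = -0.000167
w* = 0.105345·u + -0.000167·v:
  w_0 = 0.105345·1.3918 + -0.000167·4.4755 = 0.1459  (Disney)
  w_1 = 0.105345·1.3596 + -0.000167·14.7676 = 0.1408  (Starbucks)
  w_2 = 0.105345·-1.3358 + -0.000167·7.9167 = -0.1420  (JPMorgan)
  w_3 = 0.105345·2.3054 + -0.000167·22.6454 = 0.2391  (Unilever)
  w_4 = 0.105345·5.1414 + -0.000167·24.1611 = 0.5376  (Oracle)
  w_5 = 0.105345·0.7622 + -0.000167·9.3463 = 0.0787  (Exxon)
Σw_i=1.0000  μᵀw=0.1590
σ²=wᵀΣw=λ₁·μ_p+λ₂ = 0.105345·0.159 + -0.000167 = 0.016583 ≈ 0.0166


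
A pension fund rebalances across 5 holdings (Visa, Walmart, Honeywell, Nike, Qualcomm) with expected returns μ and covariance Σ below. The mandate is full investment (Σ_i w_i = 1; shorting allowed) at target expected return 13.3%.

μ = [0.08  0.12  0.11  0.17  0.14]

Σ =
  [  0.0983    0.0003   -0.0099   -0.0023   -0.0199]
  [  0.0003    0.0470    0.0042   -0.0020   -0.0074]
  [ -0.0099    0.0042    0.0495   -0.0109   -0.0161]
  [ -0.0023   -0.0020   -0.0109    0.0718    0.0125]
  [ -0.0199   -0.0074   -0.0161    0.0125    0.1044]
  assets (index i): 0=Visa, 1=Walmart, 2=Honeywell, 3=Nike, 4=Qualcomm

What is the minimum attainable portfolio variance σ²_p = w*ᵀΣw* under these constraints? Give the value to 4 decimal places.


0.0121

u=Σ⁻¹μ = [1.6507  2.6628  3.5920  2.6783  2.0776]
v=Σ⁻¹𝟙 = [17.1013  21.8095  31.0549  16.8098  17.1606]
a=μᵀu=1.592892  b=𝟙ᵀu=12.661429  c=𝟙ᵀv=103.936074  D=ac−b²=5.247143
λ₁=(c·0.133−b)/D = (103.936074·0.133−12.661429)/5.247143 = 0.221467
λ₂=(a−b·0.133)/D = (1.592892−12.661429·0.133)/5.247143 = -0.017358
w* = 0.221467·u + -0.017358·v:
  w_0 = 0.221467·1.6507 + -0.017358·17.1013 = 0.0687  (Visa)
  w_1 = 0.221467·2.6628 + -0.017358·21.8095 = 0.2112  (Walmart)
  w_2 = 0.221467·3.5920 + -0.017358·31.0549 = 0.2565  (Honeywell)
  w_3 = 0.221467·2.6783 + -0.017358·16.8098 = 0.3014  (Nike)
  w_4 = 0.221467·2.0776 + -0.017358·17.1606 = 0.1623  (Qualcomm)
Σw_i=1.0000  μᵀw=0.1330
σ²=wᵀΣw=λ₁·μ_p+λ₂ = 0.221467·0.133 + -0.017358 = 0.012097 ≈ 0.0121


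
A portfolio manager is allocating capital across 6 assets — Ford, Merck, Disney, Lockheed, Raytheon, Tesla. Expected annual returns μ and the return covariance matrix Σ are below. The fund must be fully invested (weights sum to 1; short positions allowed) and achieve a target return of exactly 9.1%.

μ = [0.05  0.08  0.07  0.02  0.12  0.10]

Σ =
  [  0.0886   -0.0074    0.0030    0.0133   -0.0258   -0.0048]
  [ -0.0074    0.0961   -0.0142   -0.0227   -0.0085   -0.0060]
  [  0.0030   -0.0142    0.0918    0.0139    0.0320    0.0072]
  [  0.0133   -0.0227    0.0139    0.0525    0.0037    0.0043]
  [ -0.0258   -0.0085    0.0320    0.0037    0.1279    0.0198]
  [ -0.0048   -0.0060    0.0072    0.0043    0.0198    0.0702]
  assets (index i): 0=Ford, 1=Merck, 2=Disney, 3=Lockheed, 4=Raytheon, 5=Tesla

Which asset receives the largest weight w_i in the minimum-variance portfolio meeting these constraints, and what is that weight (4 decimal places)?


Tesla (0.3030)

g=Σ⁻¹μ = [0.9183  1.2197  0.4549  0.3889  0.8825  1.2721]
h=Σ⁻¹𝟙 = [12.3312  18.6654  6.7068  20.6658  7.3095  12.6681]
a=μᵀg=0.416236  b=𝟙ᵀg=5.136534  c=𝟙ᵀh=78.346801  D=ac−b²=6.226788
λ₁=(c·0.091−b)/D = (78.346801·0.091−5.136534)/6.226788 = 0.320073
λ₂=(a−b·0.091)/D = (0.416236−5.136534·0.091)/6.226788 = -0.008221
w* = 0.320073·g + -0.008221·h:
  w_0 = 0.320073·0.9183 + -0.008221·12.3312 = 0.1926  (Ford)
  w_1 = 0.320073·1.2197 + -0.008221·18.6654 = 0.2370  (Merck)
  w_2 = 0.320073·0.4549 + -0.008221·6.7068 = 0.0905  (Disney)
  w_3 = 0.320073·0.3889 + -0.008221·20.6658 = -0.0454  (Lockheed)
  w_4 = 0.320073·0.8825 + -0.008221·7.3095 = 0.2224  (Raytheon)
  w_5 = 0.320073·1.2721 + -0.008221·12.6681 = 0.3030  (Tesla)
Σw_i=1.0000  μᵀw=0.0910
σ²=wᵀΣw=λ₁·μ_p+λ₂ = 0.320073·0.091 + -0.008221 = 0.020906 ≈ 0.0209


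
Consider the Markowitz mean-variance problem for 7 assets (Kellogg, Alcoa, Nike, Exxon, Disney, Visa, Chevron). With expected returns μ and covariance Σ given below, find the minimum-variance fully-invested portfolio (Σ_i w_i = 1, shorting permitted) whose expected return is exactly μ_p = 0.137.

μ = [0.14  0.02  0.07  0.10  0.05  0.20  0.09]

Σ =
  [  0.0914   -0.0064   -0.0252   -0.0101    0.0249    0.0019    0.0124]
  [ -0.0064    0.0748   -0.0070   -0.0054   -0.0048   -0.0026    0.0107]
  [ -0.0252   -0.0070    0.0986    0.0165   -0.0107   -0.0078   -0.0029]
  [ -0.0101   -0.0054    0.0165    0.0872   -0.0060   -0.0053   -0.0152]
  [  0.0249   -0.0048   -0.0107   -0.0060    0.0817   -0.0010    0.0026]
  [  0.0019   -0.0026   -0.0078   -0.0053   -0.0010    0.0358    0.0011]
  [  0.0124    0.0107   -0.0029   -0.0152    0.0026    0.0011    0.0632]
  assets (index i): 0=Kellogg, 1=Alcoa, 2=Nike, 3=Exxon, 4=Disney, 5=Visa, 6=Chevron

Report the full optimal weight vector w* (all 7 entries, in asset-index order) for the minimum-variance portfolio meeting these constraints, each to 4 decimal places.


g=Σ⁻¹μ = [1.7516  0.7371  1.4911  1.7468  0.4778  6.1035  1.3182]
h=Σ⁻¹𝟙 = [12.3308  17.1346  16.3076  16.2915  12.7950  34.4138  14.0436]
a=μᵀg=1.902249  b=𝟙ᵀg=13.626115  c=𝟙ᵀh=123.316891  D=ac−b²=48.908425
λ₁=(c·0.137−b)/D = (123.316891·0.137−13.626115)/48.908425 = 0.066825
λ₂=(a−b·0.137)/D = (1.902249−13.626115·0.137)/48.908425 = 0.000725
w* = 0.066825·g + 0.000725·h:
  w_0 = 0.066825·1.7516 + 0.000725·12.3308 = 0.1260  (Kellogg)
  w_1 = 0.066825·0.7371 + 0.000725·17.1346 = 0.0617  (Alcoa)
  w_2 = 0.066825·1.4911 + 0.000725·16.3076 = 0.1115  (Nike)
  w_3 = 0.066825·1.7468 + 0.000725·16.2915 = 0.1285  (Exxon)
  w_4 = 0.066825·0.4778 + 0.000725·12.7950 = 0.0412  (Disney)
  w_5 = 0.066825·6.1035 + 0.000725·34.4138 = 0.4328  (Visa)
  w_6 = 0.066825·1.3182 + 0.000725·14.0436 = 0.0983  (Chevron)
Σw_i=1.0000  μᵀw=0.1370
σ²=wᵀΣw=λ₁·μ_p+λ₂ = 0.066825·0.137 + 0.000725 = 0.009880 ≈ 0.0099

0.1260  0.0617  0.1115  0.1285  0.0412  0.4328  0.0983


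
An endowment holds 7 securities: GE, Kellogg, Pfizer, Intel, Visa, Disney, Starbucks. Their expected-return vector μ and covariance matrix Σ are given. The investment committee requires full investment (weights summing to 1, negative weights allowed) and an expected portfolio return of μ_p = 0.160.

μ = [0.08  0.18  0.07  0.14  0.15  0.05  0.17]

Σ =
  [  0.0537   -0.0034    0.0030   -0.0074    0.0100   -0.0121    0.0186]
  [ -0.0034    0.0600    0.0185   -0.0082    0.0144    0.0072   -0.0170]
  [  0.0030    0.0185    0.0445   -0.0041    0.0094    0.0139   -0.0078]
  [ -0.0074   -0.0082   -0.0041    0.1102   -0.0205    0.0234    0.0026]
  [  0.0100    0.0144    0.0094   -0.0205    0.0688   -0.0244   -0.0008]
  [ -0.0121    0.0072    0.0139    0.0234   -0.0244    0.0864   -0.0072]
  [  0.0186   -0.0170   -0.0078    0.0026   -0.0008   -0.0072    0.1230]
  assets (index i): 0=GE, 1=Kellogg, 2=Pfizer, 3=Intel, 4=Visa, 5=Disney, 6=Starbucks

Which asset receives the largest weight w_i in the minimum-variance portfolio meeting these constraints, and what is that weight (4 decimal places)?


x=Σ⁻¹μ = [1.1277  3.1887  -0.0659  1.7869  2.1761  0.7511  1.6685]
y=Σ⁻¹𝟙 = [17.4394  12.8313  10.9834  11.5723  16.0802  13.3039  8.6016]
a=μᵀx=1.557368  b=𝟙ᵀx=10.633248  c=𝟙ᵀy=90.812192  D=ac−b²=28.362033
λ₁=(c·0.160−b)/D = (90.812192·0.160−10.633248)/28.362033 = 0.137392
λ₂=(a−b·0.160)/D = (1.557368−10.633248·0.160)/28.362033 = -0.005076
w* = 0.137392·x + -0.005076·y:
  w_0 = 0.137392·1.1277 + -0.005076·17.4394 = 0.0664  (GE)
  w_1 = 0.137392·3.1887 + -0.005076·12.8313 = 0.3730  (Kellogg)
  w_2 = 0.137392·-0.0659 + -0.005076·10.9834 = -0.0648  (Pfizer)
  w_3 = 0.137392·1.7869 + -0.005076·11.5723 = 0.1868  (Intel)
  w_4 = 0.137392·2.1761 + -0.005076·16.0802 = 0.2174  (Visa)
  w_5 = 0.137392·0.7511 + -0.005076·13.3039 = 0.0357  (Disney)
  w_6 = 0.137392·1.6685 + -0.005076·8.6016 = 0.1856  (Starbucks)
Σw_i=1.0000  μᵀw=0.1600
σ²=wᵀΣw=λ₁·μ_p+λ₂ = 0.137392·0.160 + -0.005076 = 0.016907 ≈ 0.0169

Kellogg (0.3730)


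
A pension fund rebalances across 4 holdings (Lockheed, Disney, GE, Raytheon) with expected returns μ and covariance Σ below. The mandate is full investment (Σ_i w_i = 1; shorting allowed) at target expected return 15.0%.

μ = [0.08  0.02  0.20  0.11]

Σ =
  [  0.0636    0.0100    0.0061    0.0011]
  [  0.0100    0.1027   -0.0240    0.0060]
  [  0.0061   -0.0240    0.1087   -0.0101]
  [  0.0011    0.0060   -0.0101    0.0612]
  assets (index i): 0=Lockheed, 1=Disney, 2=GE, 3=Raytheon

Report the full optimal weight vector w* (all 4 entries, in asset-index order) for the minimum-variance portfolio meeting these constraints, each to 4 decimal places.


g=Σ⁻¹μ = [0.9486  0.4678  2.0831  2.0783]
h=Σ⁻¹𝟙 = [12.6038  10.4021  12.3813  17.1368]
a=μᵀg=0.730464  b=𝟙ᵀg=5.577661  c=𝟙ᵀh=52.524035  D=ac−b²=7.256615
λ₁=(c·0.150−b)/D = (52.524035·0.150−5.577661)/7.256615 = 0.317082
λ₂=(a−b·0.150)/D = (0.730464−5.577661·0.150)/7.256615 = -0.014633
w* = 0.317082·g + -0.014633·h:
  w_0 = 0.317082·0.9486 + -0.014633·12.6038 = 0.1163  (Lockheed)
  w_1 = 0.317082·0.4678 + -0.014633·10.4021 = -0.0039  (Disney)
  w_2 = 0.317082·2.0831 + -0.014633·12.3813 = 0.4793  (GE)
  w_3 = 0.317082·2.0783 + -0.014633·17.1368 = 0.4082  (Raytheon)
Σw_i=1.0000  μᵀw=0.1500
σ²=wᵀΣw=λ₁·μ_p+λ₂ = 0.317082·0.150 + -0.014633 = 0.032929 ≈ 0.0329

0.1163  -0.0039  0.4793  0.4082


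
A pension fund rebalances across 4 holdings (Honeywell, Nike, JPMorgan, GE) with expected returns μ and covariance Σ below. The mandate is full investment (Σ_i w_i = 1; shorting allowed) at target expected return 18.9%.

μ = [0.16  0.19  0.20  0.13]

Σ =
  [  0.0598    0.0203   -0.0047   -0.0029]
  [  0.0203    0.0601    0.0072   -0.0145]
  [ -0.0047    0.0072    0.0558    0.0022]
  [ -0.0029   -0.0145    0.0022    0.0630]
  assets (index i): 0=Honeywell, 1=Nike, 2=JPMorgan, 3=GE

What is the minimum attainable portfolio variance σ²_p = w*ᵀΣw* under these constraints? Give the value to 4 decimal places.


0.0251

u=Σ⁻¹μ = [2.1560  2.6786  3.3152  2.6635]
v=Σ⁻¹𝟙 = [13.9967  14.5968  16.4556  19.3023]
a=μᵀu=1.863187  b=𝟙ᵀu=10.813281  c=𝟙ᵀv=64.351376  D=ac−b²=2.971564
λ₁=(c·0.189−b)/D = (64.351376·0.189−10.813281)/2.971564 = 0.454013
λ₂=(a−b·0.189)/D = (1.863187−10.813281·0.189)/2.971564 = -0.060750
w* = 0.454013·u + -0.060750·v:
  w_0 = 0.454013·2.1560 + -0.060750·13.9967 = 0.1286  (Honeywell)
  w_1 = 0.454013·2.6786 + -0.060750·14.5968 = 0.3294  (Nike)
  w_2 = 0.454013·3.3152 + -0.060750·16.4556 = 0.5055  (JPMorgan)
  w_3 = 0.454013·2.6635 + -0.060750·19.3023 = 0.0366  (GE)
Σw_i=1.0000  μᵀw=0.1890
σ²=wᵀΣw=λ₁·μ_p+λ₂ = 0.454013·0.189 + -0.060750 = 0.025058 ≈ 0.0251


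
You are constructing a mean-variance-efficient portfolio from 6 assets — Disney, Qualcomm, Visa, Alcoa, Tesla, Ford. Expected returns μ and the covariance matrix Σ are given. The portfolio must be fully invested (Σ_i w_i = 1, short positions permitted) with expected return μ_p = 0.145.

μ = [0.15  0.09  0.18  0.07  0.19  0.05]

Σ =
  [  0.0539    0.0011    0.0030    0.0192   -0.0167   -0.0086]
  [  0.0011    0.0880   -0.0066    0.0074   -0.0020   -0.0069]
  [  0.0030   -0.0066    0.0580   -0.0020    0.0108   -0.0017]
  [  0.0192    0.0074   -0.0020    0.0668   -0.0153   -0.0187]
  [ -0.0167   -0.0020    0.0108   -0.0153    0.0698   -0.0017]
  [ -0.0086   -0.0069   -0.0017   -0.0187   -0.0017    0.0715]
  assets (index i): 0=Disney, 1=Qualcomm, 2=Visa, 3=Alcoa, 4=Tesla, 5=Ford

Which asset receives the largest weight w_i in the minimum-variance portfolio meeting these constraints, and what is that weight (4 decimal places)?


u=Σ⁻¹μ = [3.5405  1.2757  2.5008  1.2552  3.5358  1.7201]
v=Σ⁻¹𝟙 = [21.1813  12.9315  14.8295  19.6823  22.3647  23.8137]
a=μᵀu=1.941704  b=𝟙ᵀu=13.828085  c=𝟙ᵀv=114.803012  D=ac−b²=31.697577
λ₁=(c·0.145−b)/D = (114.803012·0.145−13.828085)/31.697577 = 0.088914
λ₂=(a−b·0.145)/D = (1.941704−13.828085·0.145)/31.697577 = -0.001999
w* = 0.088914·u + -0.001999·v:
  w_0 = 0.088914·3.5405 + -0.001999·21.1813 = 0.2725  (Disney)
  w_1 = 0.088914·1.2757 + -0.001999·12.9315 = 0.0876  (Qualcomm)
  w_2 = 0.088914·2.5008 + -0.001999·14.8295 = 0.1927  (Visa)
  w_3 = 0.088914·1.2552 + -0.001999·19.6823 = 0.0723  (Alcoa)
  w_4 = 0.088914·3.5358 + -0.001999·22.3647 = 0.2697  (Tesla)
  w_5 = 0.088914·1.7201 + -0.001999·23.8137 = 0.1053  (Ford)
Σw_i=1.0000  μᵀw=0.1450
σ²=wᵀΣw=λ₁·μ_p+λ₂ = 0.088914·0.145 + -0.001999 = 0.010893 ≈ 0.0109

Disney (0.2725)


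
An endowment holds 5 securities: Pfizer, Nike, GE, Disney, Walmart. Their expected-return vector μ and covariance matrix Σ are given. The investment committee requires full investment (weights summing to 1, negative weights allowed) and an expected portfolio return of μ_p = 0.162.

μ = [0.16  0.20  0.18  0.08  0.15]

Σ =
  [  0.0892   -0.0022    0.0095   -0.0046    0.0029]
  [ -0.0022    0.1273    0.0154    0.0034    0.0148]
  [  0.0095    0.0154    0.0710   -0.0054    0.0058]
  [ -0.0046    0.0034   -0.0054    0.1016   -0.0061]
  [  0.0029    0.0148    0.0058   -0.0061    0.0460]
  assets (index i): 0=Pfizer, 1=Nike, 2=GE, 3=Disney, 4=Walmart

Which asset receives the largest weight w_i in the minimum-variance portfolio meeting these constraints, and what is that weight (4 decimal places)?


Walmart (0.3106)

x=Σ⁻¹μ = [1.5771  1.0138  1.9642  1.0933  2.7326]
y=Σ⁻¹𝟙 = [10.0914  4.0401  11.1347  11.9559  19.9846]
a=μᵀx=1.306013  b=𝟙ᵀx=8.381048  c=𝟙ᵀy=57.206661  D=ac−b²=4.470663
λ₁=(c·0.162−b)/D = (57.206661·0.162−8.381048)/4.470663 = 0.198277
λ₂=(a−b·0.162)/D = (1.306013−8.381048·0.162)/4.470663 = -0.011568
w* = 0.198277·x + -0.011568·y:
  w_0 = 0.198277·1.5771 + -0.011568·10.0914 = 0.1960  (Pfizer)
  w_1 = 0.198277·1.0138 + -0.011568·4.0401 = 0.1543  (Nike)
  w_2 = 0.198277·1.9642 + -0.011568·11.1347 = 0.2607  (GE)
  w_3 = 0.198277·1.0933 + -0.011568·11.9559 = 0.0785  (Disney)
  w_4 = 0.198277·2.7326 + -0.011568·19.9846 = 0.3106  (Walmart)
Σw_i=1.0000  μᵀw=0.1620
σ²=wᵀΣw=λ₁·μ_p+λ₂ = 0.198277·0.162 + -0.011568 = 0.020553 ≈ 0.0206


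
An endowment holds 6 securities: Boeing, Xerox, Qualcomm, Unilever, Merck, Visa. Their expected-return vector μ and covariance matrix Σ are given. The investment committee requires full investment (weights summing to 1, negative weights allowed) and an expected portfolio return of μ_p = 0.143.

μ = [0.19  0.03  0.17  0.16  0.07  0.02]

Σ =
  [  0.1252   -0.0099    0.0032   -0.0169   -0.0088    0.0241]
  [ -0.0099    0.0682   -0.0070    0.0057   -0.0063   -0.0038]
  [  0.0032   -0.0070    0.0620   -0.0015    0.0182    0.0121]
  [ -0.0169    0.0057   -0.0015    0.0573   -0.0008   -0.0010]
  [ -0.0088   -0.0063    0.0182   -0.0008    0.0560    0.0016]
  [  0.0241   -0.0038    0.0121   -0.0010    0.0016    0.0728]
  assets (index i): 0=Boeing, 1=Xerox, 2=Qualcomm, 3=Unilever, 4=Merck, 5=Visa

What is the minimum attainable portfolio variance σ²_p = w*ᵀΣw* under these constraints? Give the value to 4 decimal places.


0.0142

p=Σ⁻¹μ = [2.1954  0.7841  2.7053  3.4304  0.8768  -0.8329]
q=Σ⁻¹𝟙 = [11.3334  17.9612  10.9805  19.7048  18.1153  8.9694]
a=μᵀp=1.494135  b=𝟙ᵀp=9.159104  c=𝟙ᵀq=87.064727  D=ac−b²=46.197305
λ₁=(c·0.143−b)/D = (87.064727·0.143−9.159104)/46.197305 = 0.071241
λ₂=(a−b·0.143)/D = (1.494135−9.159104·0.143)/46.197305 = 0.003991
w* = 0.071241·p + 0.003991·q:
  w_0 = 0.071241·2.1954 + 0.003991·11.3334 = 0.2016  (Boeing)
  w_1 = 0.071241·0.7841 + 0.003991·17.9612 = 0.1275  (Xerox)
  w_2 = 0.071241·2.7053 + 0.003991·10.9805 = 0.2366  (Qualcomm)
  w_3 = 0.071241·3.4304 + 0.003991·19.7048 = 0.3230  (Unilever)
  w_4 = 0.071241·0.8768 + 0.003991·18.1153 = 0.1348  (Merck)
  w_5 = 0.071241·-0.8329 + 0.003991·8.9694 = -0.0235  (Visa)
Σw_i=1.0000  μᵀw=0.1430
σ²=wᵀΣw=λ₁·μ_p+λ₂ = 0.071241·0.143 + 0.003991 = 0.014179 ≈ 0.0142
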